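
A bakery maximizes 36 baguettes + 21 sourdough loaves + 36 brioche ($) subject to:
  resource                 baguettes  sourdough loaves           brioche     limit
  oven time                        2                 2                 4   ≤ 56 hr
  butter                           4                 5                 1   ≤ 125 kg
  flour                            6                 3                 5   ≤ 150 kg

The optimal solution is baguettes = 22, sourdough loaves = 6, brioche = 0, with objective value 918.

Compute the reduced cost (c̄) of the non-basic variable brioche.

-1

Check each constraint at x*: oven time 56/56 (tight); butter 118/125 (slack 7); flour 150/150 (tight).
Since butter is not tight, its dual is 0.
Dual feasibility on the basic columns requires 2·y_oven time + 6·y_flour = 36, 2·y_oven time + 3·y_flour = 21.
Solving: y_oven time = 3, y_flour = 5.
Reduced cost of brioche: c₃ − yᵀa₃ = 36 − (3·4 + 5·5) = 36 − 37 = -1.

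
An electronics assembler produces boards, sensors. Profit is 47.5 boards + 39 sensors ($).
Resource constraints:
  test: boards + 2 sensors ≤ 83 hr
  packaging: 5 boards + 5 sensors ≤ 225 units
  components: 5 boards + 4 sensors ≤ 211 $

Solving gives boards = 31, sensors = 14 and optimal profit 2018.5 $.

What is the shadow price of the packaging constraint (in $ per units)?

1

At the optimum: test uses 59 of 83 (slack = 24); packaging uses 225 of 225 (binding); components uses 211 of 211 (binding).
By complementary slackness, y = 0 for the non-binding constraint.
From A_Bᵀ y = c: 5·y_packaging + 5·y_components = 47.5; 5·y_packaging + 4·y_components = 39.
Solving: y_packaging = 1, y_components = 8.5.
Shadow price of packaging = 1.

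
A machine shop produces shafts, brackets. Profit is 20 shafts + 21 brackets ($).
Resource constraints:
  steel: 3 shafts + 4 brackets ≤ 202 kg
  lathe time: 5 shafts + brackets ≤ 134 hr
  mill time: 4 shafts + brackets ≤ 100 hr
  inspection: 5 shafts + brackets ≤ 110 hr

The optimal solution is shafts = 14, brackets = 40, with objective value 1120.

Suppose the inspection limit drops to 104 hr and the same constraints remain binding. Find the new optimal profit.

1114

At the optimum: steel uses 202 of 202 (binding); lathe time uses 110 of 134 (slack = 24); mill time uses 96 of 100 (slack = 4); inspection uses 110 of 110 (binding).
Since lathe time, mill time are not tight, their duals are 0.
The binding rows give the dual system: 3·y_steel + 5·y_inspection = 20 and 4·y_steel + 1·y_inspection = 21.
This yields shadow prices y_steel = 5, y_inspection = 1.
Δz = y_inspection·Δb = 1 × (-6) = -6, so new z* = 1120 − 6 = 1114.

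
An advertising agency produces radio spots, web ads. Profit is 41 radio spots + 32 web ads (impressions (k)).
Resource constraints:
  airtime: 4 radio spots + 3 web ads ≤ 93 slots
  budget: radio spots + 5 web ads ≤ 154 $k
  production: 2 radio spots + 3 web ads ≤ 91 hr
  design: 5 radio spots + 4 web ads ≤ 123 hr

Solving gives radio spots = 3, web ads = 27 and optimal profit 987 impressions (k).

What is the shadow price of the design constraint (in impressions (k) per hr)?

5

Binding: airtime and design. Non-binding: budget (16 unused), production (4 unused).
By complementary slackness, y = 0 for the non-binding constraints.
The binding rows give the dual system: 4·y_airtime + 5·y_design = 41 and 3·y_airtime + 4·y_design = 32.
Solving: y_airtime = 4, y_design = 5.
Shadow price of design = 5.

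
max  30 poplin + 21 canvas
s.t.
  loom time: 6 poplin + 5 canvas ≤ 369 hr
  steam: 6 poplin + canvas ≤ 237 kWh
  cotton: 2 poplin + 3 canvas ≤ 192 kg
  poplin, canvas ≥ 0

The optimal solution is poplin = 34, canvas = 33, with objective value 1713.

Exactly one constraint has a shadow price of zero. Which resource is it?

loom time: 369/369 (binding)
steam: 237/237 (binding)
cotton: 167/192 (slack 25)
By complementary slackness, a constraint with positive slack has shadow price 0 → cotton.

cotton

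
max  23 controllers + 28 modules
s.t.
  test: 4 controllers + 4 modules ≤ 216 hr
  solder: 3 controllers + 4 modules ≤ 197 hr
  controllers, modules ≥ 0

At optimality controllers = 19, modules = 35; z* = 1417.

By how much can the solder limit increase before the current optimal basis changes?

Binding constraints: test, solder. The basis is B = [[4,4],[3,4]] with det 4.
Per unit increase in solder, x* moves by d = (-1, 1).
The basis stays optimal until controllers reaches 0; allowable increase = 19 hr.

19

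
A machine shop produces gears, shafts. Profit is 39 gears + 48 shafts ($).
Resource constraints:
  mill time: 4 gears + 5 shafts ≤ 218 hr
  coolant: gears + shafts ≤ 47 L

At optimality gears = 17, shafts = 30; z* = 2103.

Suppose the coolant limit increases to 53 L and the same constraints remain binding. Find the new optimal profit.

2121

Check each constraint at x*: mill time 218/218 (tight); coolant 47/47 (tight).
From A_Bᵀ y = c: 4·y_mill time + 1·y_coolant = 39; 5·y_mill time + 1·y_coolant = 48.
Solving: y_mill time = 9, y_coolant = 3.
Δz = y_coolant·Δb = 3 × (6) = 18, so new z* = 2103 + 18 = 2121.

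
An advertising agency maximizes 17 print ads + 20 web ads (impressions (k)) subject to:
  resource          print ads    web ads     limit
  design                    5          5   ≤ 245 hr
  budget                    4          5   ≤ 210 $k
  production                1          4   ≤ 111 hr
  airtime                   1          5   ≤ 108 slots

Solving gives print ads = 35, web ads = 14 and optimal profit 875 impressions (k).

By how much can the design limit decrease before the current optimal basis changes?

Binding constraints: design, budget. The basis is B = [[5,5],[4,5]] with det 5.
Per unit decrease in design, x* moves by d = (-1, 0.8).
The basis stays optimal until airtime becomes binding; allowable decrease = 1 hr.

1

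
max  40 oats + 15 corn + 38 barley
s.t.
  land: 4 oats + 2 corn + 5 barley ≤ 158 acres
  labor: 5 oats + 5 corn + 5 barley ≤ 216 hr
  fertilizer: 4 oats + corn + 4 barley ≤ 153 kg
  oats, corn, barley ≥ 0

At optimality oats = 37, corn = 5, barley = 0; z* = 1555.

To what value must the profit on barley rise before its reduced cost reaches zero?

At the optimum: land uses 158 of 158 (binding); labor uses 210 of 216 (slack = 6); fertilizer uses 153 of 153 (binding).
By complementary slackness, y = 0 for the non-binding constraint.
The binding rows give the dual system: 4·y_land + 4·y_fertilizer = 40 and 2·y_land + 1·y_fertilizer = 15.
Solving: y_land = 5, y_fertilizer = 5.
barley enters the basis when its profit ≥ yᵀa₃ = 5·5 + 5·4 = 45.

45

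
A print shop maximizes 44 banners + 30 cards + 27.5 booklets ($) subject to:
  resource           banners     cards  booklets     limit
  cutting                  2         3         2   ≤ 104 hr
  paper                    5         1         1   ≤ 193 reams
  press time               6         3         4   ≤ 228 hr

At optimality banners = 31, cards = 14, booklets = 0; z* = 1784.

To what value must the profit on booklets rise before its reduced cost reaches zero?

Binding: cutting and press time. Non-binding: paper (24 unused).
By complementary slackness, y = 0 for the non-binding constraint.
Dual feasibility on the basic columns requires 2·y_cutting + 6·y_press time = 44, 3·y_cutting + 3·y_press time = 30.
→ y_cutting = 4 and y_press time = 6.
booklets enters the basis when its profit ≥ yᵀa₃ = 4·2 + 6·4 = 32.

32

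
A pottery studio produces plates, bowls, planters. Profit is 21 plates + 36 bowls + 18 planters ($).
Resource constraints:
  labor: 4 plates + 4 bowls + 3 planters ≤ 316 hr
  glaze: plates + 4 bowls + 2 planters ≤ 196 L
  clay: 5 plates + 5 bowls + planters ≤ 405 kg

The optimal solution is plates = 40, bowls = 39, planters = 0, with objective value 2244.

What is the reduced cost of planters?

-4

Binding: labor and glaze. Non-binding: clay (10 unused).
By complementary slackness, y = 0 for the non-binding constraint.
The binding rows give the dual system: 4·y_labor + 1·y_glaze = 21 and 4·y_labor + 4·y_glaze = 36.
This yields shadow prices y_labor = 4, y_glaze = 5.
Reduced cost of planters: c₃ − yᵀa₃ = 18 − (4·3 + 5·2) = 18 − 22 = -4.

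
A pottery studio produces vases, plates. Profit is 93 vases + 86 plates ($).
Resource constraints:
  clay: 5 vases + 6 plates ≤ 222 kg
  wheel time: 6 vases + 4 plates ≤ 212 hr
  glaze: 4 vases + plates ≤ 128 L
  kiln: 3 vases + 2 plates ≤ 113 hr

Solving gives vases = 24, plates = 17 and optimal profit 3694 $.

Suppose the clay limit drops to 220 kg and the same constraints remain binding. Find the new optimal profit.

Check each constraint at x*: clay 222/222 (tight); wheel time 212/212 (tight); glaze 113/128 (slack 15); kiln 106/113 (slack 7).
Since glaze, kiln are not tight, their duals are 0.
Dual feasibility on the basic columns requires 5·y_clay + 6·y_wheel time = 93, 6·y_clay + 4·y_wheel time = 86.
Solving: y_clay = 9, y_wheel time = 8.
Δz = y_clay·Δb = 9 × (-2) = -18, so new z* = 3694 − 18 = 3676.

3676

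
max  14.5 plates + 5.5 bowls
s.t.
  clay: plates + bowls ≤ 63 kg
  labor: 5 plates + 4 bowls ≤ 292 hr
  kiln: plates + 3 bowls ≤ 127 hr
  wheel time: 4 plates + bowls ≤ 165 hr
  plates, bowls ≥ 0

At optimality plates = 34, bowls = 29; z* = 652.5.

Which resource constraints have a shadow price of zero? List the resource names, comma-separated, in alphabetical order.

kiln, labor

clay: 63/63 (binding)
labor: 286/292 (slack 6)
kiln: 121/127 (slack 6)
wheel time: 165/165 (binding)
By complementary slackness, a constraint with positive slack has shadow price 0 → kiln, labor.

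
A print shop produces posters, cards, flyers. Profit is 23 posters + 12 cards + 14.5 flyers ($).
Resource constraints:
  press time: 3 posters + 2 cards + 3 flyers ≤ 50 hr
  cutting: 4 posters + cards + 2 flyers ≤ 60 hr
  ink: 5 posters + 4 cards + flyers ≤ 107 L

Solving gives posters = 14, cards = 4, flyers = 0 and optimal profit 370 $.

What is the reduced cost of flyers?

Binding: press time and cutting. Non-binding: ink (21 unused).
By complementary slackness, y = 0 for the non-binding constraint.
The binding rows give the dual system: 3·y_press time + 4·y_cutting = 23 and 2·y_press time + 1·y_cutting = 12.
→ y_press time = 5 and y_cutting = 2.
Reduced cost of flyers: c₃ − yᵀa₃ = 14.5 − (5·3 + 2·2) = 14.5 − 19 = -4.5.

-4.5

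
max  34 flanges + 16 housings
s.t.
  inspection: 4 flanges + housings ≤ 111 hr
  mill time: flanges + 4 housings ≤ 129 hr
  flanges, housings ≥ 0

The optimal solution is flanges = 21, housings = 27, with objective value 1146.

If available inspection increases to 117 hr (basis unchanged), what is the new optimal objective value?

1194

At the optimum: inspection uses 111 of 111 (binding); mill time uses 129 of 129 (binding).
Dual feasibility on the basic columns requires 4·y_inspection + 1·y_mill time = 34, 1·y_inspection + 4·y_mill time = 16.
→ y_inspection = 8 and y_mill time = 2.
Δz = y_inspection·Δb = 8 × (6) = 48, so new z* = 1146 + 48 = 1194.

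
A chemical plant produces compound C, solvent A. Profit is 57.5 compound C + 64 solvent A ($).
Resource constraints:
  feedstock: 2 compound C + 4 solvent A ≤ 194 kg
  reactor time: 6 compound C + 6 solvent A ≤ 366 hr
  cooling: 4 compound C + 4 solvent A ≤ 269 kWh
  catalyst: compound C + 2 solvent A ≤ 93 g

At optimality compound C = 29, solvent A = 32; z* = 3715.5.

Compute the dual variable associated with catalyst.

6.5

Binding: reactor time and catalyst. Non-binding: feedstock (8 unused), cooling (25 unused).
Since feedstock, cooling are not tight, their duals are 0.
The binding rows give the dual system: 6·y_reactor time + 1·y_catalyst = 57.5 and 6·y_reactor time + 2·y_catalyst = 64.
This yields shadow prices y_reactor time = 8.5, y_catalyst = 6.5.
Shadow price of catalyst = 6.5.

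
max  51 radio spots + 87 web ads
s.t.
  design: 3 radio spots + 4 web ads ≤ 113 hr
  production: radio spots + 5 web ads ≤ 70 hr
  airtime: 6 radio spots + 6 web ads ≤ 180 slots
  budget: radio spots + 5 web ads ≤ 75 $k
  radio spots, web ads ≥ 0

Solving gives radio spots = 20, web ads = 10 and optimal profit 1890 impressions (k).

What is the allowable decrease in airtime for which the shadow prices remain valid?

96

Binding constraints: production, airtime. The basis is B = [[1,5],[6,6]] with det -24.
Per unit decrease in airtime, x* moves by d = (-0.2083, 0.0417).
The basis stays optimal until radio spots reaches 0; allowable decrease = 96 slots.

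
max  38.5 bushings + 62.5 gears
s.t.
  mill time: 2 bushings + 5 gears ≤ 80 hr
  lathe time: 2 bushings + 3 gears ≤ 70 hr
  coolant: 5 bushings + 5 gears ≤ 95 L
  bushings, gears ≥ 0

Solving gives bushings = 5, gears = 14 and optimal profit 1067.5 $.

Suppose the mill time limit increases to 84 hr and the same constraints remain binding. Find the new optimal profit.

Binding: mill time and coolant. Non-binding: lathe time (18 unused).
Since lathe time is not tight, its dual is 0.
Dual feasibility on the basic columns requires 2·y_mill time + 5·y_coolant = 38.5, 5·y_mill time + 5·y_coolant = 62.5.
This yields shadow prices y_mill time = 8, y_coolant = 4.5.
Δz = y_mill time·Δb = 8 × (4) = 32, so new z* = 1067.5 + 32 = 1099.5.

1099.5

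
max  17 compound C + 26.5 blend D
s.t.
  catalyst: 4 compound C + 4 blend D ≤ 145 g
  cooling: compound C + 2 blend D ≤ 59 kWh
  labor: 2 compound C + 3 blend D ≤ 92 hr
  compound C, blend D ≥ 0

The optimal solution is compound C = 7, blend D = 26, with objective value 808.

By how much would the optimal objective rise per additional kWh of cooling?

2

At the optimum: catalyst uses 132 of 145 (slack = 13); cooling uses 59 of 59 (binding); labor uses 92 of 92 (binding).
Slack constraints have shadow price 0 (complementary slackness).
Dual feasibility on the basic columns requires 1·y_cooling + 2·y_labor = 17, 2·y_cooling + 3·y_labor = 26.5.
→ y_cooling = 2 and y_labor = 7.5.
Shadow price of cooling = 2.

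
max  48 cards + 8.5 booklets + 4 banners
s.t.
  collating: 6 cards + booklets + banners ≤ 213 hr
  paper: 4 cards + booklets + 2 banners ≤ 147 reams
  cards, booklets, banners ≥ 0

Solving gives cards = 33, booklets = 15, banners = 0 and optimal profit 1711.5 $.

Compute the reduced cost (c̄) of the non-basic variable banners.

-6

At the optimum: collating uses 213 of 213 (binding); paper uses 147 of 147 (binding).
The binding rows give the dual system: 6·y_collating + 4·y_paper = 48 and 1·y_collating + 1·y_paper = 8.5.
This yields shadow prices y_collating = 7, y_paper = 1.5.
Reduced cost of banners: c₃ − yᵀa₃ = 4 − (7·1 + 1.5·2) = 4 − 10 = -6.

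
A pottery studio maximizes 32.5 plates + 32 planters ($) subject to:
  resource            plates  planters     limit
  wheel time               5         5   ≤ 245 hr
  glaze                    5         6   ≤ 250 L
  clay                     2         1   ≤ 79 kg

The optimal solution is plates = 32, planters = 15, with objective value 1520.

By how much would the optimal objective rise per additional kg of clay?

5

Check each constraint at x*: wheel time 235/245 (slack 10); glaze 250/250 (tight); clay 79/79 (tight).
By complementary slackness, y = 0 for the non-binding constraint.
Dual feasibility on the basic columns requires 5·y_glaze + 2·y_clay = 32.5, 6·y_glaze + 1·y_clay = 32.
This yields shadow prices y_glaze = 4.5, y_clay = 5.
Shadow price of clay = 5.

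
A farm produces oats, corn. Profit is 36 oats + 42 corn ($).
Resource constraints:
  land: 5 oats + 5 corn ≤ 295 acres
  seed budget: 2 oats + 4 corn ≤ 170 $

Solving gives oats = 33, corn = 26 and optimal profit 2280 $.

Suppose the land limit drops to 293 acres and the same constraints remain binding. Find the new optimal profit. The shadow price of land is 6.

Δb = -2, so new z* = 2280 + (6)·(-2) = 2280 − 12 = 2268.

2268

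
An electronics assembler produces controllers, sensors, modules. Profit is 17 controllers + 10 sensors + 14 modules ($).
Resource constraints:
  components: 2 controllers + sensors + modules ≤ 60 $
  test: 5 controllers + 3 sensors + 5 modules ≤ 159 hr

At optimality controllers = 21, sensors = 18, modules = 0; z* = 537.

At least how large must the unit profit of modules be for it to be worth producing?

Both components and test are binding at x*.
From A_Bᵀ y = c: 2·y_components + 5·y_test = 17; 1·y_components + 3·y_test = 10.
→ y_components = 1 and y_test = 3.
modules enters the basis when its profit ≥ yᵀa₃ = 1·1 + 3·5 = 16.

16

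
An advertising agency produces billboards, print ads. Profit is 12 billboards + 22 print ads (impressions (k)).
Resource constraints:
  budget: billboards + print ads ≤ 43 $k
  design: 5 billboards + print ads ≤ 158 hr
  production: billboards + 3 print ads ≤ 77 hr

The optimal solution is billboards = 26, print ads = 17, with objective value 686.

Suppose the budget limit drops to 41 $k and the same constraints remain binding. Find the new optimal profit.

672

At the optimum: budget uses 43 of 43 (binding); design uses 147 of 158 (slack = 11); production uses 77 of 77 (binding).
Slack constraints have shadow price 0 (complementary slackness).
Dual feasibility on the basic columns requires 1·y_budget + 1·y_production = 12, 1·y_budget + 3·y_production = 22.
This yields shadow prices y_budget = 7, y_production = 5.
Δz = y_budget·Δb = 7 × (-2) = -14, so new z* = 686 − 14 = 672.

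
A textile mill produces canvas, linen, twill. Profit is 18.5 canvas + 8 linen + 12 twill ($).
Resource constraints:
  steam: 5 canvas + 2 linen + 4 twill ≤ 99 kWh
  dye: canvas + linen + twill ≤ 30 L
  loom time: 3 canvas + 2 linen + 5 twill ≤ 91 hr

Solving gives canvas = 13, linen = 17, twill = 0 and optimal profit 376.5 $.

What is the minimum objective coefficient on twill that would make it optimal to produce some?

At the optimum: steam uses 99 of 99 (binding); dye uses 30 of 30 (binding); loom time uses 73 of 91 (slack = 18).
Since loom time is not tight, its dual is 0.
From A_Bᵀ y = c: 5·y_steam + 1·y_dye = 18.5; 2·y_steam + 1·y_dye = 8.
This yields shadow prices y_steam = 3.5, y_dye = 1.
twill enters the basis when its profit ≥ yᵀa₃ = 3.5·4 + 1·1 = 15.

15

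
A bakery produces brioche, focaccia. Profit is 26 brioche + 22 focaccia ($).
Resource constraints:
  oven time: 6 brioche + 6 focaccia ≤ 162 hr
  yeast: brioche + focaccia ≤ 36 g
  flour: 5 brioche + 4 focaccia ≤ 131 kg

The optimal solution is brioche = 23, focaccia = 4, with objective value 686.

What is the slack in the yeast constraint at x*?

yeast used = 1·23 + 1·4 = 27; slack = 36 − 27 = 9.

9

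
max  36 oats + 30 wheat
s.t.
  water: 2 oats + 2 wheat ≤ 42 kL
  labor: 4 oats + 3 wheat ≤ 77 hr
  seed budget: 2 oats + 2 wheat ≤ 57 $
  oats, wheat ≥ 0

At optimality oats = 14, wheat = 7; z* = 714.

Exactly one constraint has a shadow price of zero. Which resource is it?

seed budget

water: 42/42 (binding)
labor: 77/77 (binding)
seed budget: 42/57 (slack 15)
By complementary slackness, a constraint with positive slack has shadow price 0 → seed budget.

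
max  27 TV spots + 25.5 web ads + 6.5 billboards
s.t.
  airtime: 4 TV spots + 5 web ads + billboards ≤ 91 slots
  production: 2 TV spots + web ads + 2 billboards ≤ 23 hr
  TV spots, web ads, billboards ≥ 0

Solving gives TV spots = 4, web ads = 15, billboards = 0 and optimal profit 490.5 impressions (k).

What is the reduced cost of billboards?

-8.5

Check each constraint at x*: airtime 91/91 (tight); production 23/23 (tight).
The binding rows give the dual system: 4·y_airtime + 2·y_production = 27 and 5·y_airtime + 1·y_production = 25.5.
This yields shadow prices y_airtime = 4, y_production = 5.5.
Reduced cost of billboards: c₃ − yᵀa₃ = 6.5 − (4·1 + 5.5·2) = 6.5 − 15 = -8.5.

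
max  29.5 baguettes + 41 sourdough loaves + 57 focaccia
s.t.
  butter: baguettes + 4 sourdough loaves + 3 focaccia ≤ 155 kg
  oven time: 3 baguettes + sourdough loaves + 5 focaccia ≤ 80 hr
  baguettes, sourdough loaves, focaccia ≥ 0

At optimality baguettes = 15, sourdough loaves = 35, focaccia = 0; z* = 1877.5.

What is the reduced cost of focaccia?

-3.5

Both butter and oven time are binding at x*.
The binding rows give the dual system: 1·y_butter + 3·y_oven time = 29.5 and 4·y_butter + 1·y_oven time = 41.
→ y_butter = 8.5 and y_oven time = 7.
Reduced cost of focaccia: c₃ − yᵀa₃ = 57 − (8.5·3 + 7·5) = 57 − 60.5 = -3.5.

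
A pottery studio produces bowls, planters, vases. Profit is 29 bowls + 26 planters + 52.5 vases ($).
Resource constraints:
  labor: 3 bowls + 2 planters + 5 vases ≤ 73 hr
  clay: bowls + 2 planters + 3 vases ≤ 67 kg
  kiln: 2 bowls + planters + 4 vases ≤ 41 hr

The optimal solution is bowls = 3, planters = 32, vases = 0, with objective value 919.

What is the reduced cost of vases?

Check each constraint at x*: labor 73/73 (tight); clay 67/67 (tight); kiln 38/41 (slack 3).
Since kiln is not tight, its dual is 0.
From A_Bᵀ y = c: 3·y_labor + 1·y_clay = 29; 2·y_labor + 2·y_clay = 26.
This yields shadow prices y_labor = 8, y_clay = 5.
Reduced cost of vases: c₃ − yᵀa₃ = 52.5 − (8·5 + 5·3) = 52.5 − 55 = -2.5.

-2.5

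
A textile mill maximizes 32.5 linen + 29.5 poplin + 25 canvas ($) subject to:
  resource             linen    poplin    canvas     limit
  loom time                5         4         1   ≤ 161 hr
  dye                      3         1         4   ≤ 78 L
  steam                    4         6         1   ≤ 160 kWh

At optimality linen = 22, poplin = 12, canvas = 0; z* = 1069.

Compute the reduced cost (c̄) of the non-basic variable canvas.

Check each constraint at x*: loom time 158/161 (slack 3); dye 78/78 (tight); steam 160/160 (tight).
By complementary slackness, y = 0 for the non-binding constraint.
From A_Bᵀ y = c: 3·y_dye + 4·y_steam = 32.5; 1·y_dye + 6·y_steam = 29.5.
This yields shadow prices y_dye = 5.5, y_steam = 4.
Reduced cost of canvas: c₃ − yᵀa₃ = 25 − (5.5·4 + 4·1) = 25 − 26 = -1.

-1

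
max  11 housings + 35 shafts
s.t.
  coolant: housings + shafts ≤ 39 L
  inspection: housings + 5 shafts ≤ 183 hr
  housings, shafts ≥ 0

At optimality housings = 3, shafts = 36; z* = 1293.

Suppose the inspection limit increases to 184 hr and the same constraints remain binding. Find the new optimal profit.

Both coolant and inspection are binding at x*.
The binding rows give the dual system: 1·y_coolant + 1·y_inspection = 11 and 1·y_coolant + 5·y_inspection = 35.
Solving: y_coolant = 5, y_inspection = 6.
Δz = y_inspection·Δb = 6 × (1) = 6, so new z* = 1293 + 6 = 1299.

1299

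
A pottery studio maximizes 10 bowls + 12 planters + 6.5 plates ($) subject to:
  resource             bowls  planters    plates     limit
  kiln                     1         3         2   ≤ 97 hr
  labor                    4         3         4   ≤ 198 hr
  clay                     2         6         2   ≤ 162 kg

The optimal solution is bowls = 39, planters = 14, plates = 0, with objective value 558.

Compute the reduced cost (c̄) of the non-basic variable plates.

At the optimum: kiln uses 81 of 97 (slack = 16); labor uses 198 of 198 (binding); clay uses 162 of 162 (binding).
Since kiln is not tight, its dual is 0.
From A_Bᵀ y = c: 4·y_labor + 2·y_clay = 10; 3·y_labor + 6·y_clay = 12.
Solving: y_labor = 2, y_clay = 1.
Reduced cost of plates: c₃ − yᵀa₃ = 6.5 − (2·4 + 1·2) = 6.5 − 10 = -3.5.

-3.5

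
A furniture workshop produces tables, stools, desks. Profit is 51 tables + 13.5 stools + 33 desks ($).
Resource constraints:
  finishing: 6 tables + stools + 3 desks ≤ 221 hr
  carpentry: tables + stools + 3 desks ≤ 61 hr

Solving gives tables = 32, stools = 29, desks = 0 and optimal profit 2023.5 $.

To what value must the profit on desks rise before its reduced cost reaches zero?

At the optimum: finishing uses 221 of 221 (binding); carpentry uses 61 of 61 (binding).
The binding rows give the dual system: 6·y_finishing + 1·y_carpentry = 51 and 1·y_finishing + 1·y_carpentry = 13.5.
→ y_finishing = 7.5 and y_carpentry = 6.
desks enters the basis when its profit ≥ yᵀa₃ = 7.5·3 + 6·3 = 40.5.

40.5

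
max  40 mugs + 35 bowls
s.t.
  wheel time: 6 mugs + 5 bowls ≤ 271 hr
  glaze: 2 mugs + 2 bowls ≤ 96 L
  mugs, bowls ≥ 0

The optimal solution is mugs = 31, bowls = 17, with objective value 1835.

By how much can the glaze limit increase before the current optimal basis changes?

Binding constraints: wheel time, glaze. The basis is B = [[6,5],[2,2]] with det 2.
Per unit increase in glaze, x* moves by d = (-2.5, 3).
The basis stays optimal until mugs reaches 0; allowable increase = 12.4 L.

12.4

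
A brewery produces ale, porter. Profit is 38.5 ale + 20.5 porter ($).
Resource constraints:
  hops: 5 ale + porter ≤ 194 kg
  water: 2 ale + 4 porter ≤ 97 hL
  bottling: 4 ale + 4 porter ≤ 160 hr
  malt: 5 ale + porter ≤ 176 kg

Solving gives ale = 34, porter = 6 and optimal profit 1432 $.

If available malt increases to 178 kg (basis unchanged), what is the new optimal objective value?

Check each constraint at x*: hops 176/194 (slack 18); water 92/97 (slack 5); bottling 160/160 (tight); malt 176/176 (tight).
By complementary slackness, y = 0 for the non-binding constraints.
From A_Bᵀ y = c: 4·y_bottling + 5·y_malt = 38.5; 4·y_bottling + 1·y_malt = 20.5.
→ y_bottling = 4 and y_malt = 4.5.
Δz = y_malt·Δb = 4.5 × (2) = 9, so new z* = 1432 + 9 = 1441.

1441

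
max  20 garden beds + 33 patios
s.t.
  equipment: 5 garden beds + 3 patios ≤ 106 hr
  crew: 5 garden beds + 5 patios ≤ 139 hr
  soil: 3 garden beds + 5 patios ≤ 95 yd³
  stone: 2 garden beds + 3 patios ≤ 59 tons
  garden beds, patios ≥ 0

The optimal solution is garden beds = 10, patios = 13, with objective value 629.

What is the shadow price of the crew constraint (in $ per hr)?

0

At the optimum: equipment uses 89 of 106 (slack = 17); crew uses 115 of 139 (slack = 24); soil uses 95 of 95 (binding); stone uses 59 of 59 (binding).
Slack constraints have shadow price 0 (complementary slackness).
Dual feasibility on the basic columns requires 3·y_soil + 2·y_stone = 20, 5·y_soil + 3·y_stone = 33.
Solving: y_soil = 6, y_stone = 1.
Shadow price of crew = 0.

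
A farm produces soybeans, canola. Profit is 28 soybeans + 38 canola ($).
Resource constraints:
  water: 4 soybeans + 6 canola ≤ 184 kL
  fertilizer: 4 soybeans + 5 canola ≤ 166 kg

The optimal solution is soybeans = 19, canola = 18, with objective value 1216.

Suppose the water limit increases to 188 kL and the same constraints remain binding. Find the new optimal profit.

1228

Both water and fertilizer are binding at x*.
Dual feasibility on the basic columns requires 4·y_water + 4·y_fertilizer = 28, 6·y_water + 5·y_fertilizer = 38.
This yields shadow prices y_water = 3, y_fertilizer = 4.
Δz = y_water·Δb = 3 × (4) = 12, so new z* = 1216 + 12 = 1228.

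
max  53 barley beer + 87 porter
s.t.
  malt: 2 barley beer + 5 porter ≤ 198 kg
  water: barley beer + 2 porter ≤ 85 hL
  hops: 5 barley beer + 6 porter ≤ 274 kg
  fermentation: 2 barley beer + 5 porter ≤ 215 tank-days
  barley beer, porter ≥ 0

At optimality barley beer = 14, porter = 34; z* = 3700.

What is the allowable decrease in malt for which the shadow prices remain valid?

88.4

Binding constraints: malt, hops. The basis is B = [[2,5],[5,6]] with det -13.
Per unit decrease in malt, x* moves by d = (0.4615, -0.3846).
The basis stays optimal until porter reaches 0; allowable decrease = 88.4 kg.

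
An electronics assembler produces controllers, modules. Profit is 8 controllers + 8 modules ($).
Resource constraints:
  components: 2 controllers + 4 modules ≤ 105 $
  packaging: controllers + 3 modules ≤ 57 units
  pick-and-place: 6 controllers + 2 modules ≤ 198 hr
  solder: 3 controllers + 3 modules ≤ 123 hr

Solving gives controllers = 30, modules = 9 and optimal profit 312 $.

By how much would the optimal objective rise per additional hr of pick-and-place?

At the optimum: components uses 96 of 105 (slack = 9); packaging uses 57 of 57 (binding); pick-and-place uses 198 of 198 (binding); solder uses 117 of 123 (slack = 6).
By complementary slackness, y = 0 for the non-binding constraints.
From A_Bᵀ y = c: 1·y_packaging + 6·y_pick-and-place = 8; 3·y_packaging + 2·y_pick-and-place = 8.
This yields shadow prices y_packaging = 2, y_pick-and-place = 1.
Shadow price of pick-and-place = 1.

1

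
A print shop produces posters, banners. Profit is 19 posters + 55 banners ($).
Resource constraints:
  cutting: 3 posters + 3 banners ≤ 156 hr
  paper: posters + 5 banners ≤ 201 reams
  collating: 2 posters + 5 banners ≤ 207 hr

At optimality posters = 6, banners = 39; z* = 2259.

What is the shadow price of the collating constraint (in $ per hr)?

At the optimum: cutting uses 135 of 156 (slack = 21); paper uses 201 of 201 (binding); collating uses 207 of 207 (binding).
Since cutting is not tight, its dual is 0.
Dual feasibility on the basic columns requires 1·y_paper + 2·y_collating = 19, 5·y_paper + 5·y_collating = 55.
This yields shadow prices y_paper = 3, y_collating = 8.
Shadow price of collating = 8.

8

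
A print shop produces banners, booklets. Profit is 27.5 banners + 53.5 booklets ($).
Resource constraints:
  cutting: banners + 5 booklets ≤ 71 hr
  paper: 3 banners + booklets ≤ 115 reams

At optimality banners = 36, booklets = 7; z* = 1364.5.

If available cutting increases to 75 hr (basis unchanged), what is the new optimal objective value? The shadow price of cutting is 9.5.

Δb = 4, so new z* = 1364.5 + (9.5)·(4) = 1364.5 + 38 = 1402.5.

1402.5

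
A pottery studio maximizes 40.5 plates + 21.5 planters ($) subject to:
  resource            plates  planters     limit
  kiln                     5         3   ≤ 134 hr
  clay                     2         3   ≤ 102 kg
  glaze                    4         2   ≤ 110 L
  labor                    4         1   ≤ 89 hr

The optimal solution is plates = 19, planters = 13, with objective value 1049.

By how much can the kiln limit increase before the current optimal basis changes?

Binding constraints: kiln, labor. The basis is B = [[5,3],[4,1]] with det -7.
Per unit increase in kiln, x* moves by d = (-0.1429, 0.5714).
The basis stays optimal until glaze becomes binding; allowable increase = 14 hr.

14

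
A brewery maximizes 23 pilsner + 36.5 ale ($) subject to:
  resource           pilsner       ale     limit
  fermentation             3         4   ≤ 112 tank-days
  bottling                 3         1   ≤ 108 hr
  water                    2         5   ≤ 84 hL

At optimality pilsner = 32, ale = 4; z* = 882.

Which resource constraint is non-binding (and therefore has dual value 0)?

fermentation: 112/112 (binding)
bottling: 100/108 (slack 8)
water: 84/84 (binding)
By complementary slackness, a constraint with positive slack has shadow price 0 → bottling.

bottling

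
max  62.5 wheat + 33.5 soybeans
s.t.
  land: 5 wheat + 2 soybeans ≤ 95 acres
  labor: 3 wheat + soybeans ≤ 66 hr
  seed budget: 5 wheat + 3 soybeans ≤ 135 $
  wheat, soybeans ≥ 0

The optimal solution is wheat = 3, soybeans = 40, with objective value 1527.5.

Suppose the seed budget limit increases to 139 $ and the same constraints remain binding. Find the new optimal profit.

Binding: land and seed budget. Non-binding: labor (17 unused).
By complementary slackness, y = 0 for the non-binding constraint.
From A_Bᵀ y = c: 5·y_land + 5·y_seed budget = 62.5; 2·y_land + 3·y_seed budget = 33.5.
→ y_land = 4 and y_seed budget = 8.5.
Δz = y_seed budget·Δb = 8.5 × (4) = 34, so new z* = 1527.5 + 34 = 1561.5.

1561.5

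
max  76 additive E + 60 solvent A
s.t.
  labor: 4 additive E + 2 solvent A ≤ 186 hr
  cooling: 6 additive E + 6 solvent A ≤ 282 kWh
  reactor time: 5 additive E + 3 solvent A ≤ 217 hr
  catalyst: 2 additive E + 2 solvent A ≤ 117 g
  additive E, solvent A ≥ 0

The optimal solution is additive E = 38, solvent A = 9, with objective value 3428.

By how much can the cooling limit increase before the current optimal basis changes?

69

Binding constraints: cooling, reactor time. The basis is B = [[6,6],[5,3]] with det -12.
Per unit increase in cooling, x* moves by d = (-0.25, 0.4167).
The basis stays optimal until catalyst becomes binding; allowable increase = 69 kWh.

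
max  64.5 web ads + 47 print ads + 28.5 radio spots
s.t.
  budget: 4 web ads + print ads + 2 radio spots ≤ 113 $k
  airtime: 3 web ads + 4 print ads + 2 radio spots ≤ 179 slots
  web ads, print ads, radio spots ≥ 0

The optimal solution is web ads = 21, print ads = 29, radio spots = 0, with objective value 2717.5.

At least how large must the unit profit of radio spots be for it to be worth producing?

Both budget and airtime are binding at x*.
Dual feasibility on the basic columns requires 4·y_budget + 3·y_airtime = 64.5, 1·y_budget + 4·y_airtime = 47.
→ y_budget = 9 and y_airtime = 9.5.
radio spots enters the basis when its profit ≥ yᵀa₃ = 9·2 + 9.5·2 = 37.

37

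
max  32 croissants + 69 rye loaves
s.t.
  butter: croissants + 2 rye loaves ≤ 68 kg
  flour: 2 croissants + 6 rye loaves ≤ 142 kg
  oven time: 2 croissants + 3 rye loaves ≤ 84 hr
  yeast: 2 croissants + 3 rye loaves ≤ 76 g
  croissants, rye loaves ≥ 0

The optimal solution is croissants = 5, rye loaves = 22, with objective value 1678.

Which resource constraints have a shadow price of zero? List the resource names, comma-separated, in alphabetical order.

butter, oven time

butter: 49/68 (slack 19)
flour: 142/142 (binding)
oven time: 76/84 (slack 8)
yeast: 76/76 (binding)
By complementary slackness, a constraint with positive slack has shadow price 0 → butter, oven time.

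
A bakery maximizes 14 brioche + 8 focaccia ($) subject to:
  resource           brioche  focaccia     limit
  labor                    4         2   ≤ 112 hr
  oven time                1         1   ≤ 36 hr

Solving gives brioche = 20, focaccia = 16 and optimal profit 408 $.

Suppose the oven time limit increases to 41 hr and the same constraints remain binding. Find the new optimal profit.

418

At the optimum: labor uses 112 of 112 (binding); oven time uses 36 of 36 (binding).
The binding rows give the dual system: 4·y_labor + 1·y_oven time = 14 and 2·y_labor + 1·y_oven time = 8.
Solving: y_labor = 3, y_oven time = 2.
Δz = y_oven time·Δb = 2 × (5) = 10, so new z* = 408 + 10 = 418.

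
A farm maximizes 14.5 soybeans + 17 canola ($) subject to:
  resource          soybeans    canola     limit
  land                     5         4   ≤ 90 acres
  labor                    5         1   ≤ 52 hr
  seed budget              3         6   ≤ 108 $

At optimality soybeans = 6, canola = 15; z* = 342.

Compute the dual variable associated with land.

2

At the optimum: land uses 90 of 90 (binding); labor uses 45 of 52 (slack = 7); seed budget uses 108 of 108 (binding).
By complementary slackness, y = 0 for the non-binding constraint.
From A_Bᵀ y = c: 5·y_land + 3·y_seed budget = 14.5; 4·y_land + 6·y_seed budget = 17.
Solving: y_land = 2, y_seed budget = 1.5.
Shadow price of land = 2.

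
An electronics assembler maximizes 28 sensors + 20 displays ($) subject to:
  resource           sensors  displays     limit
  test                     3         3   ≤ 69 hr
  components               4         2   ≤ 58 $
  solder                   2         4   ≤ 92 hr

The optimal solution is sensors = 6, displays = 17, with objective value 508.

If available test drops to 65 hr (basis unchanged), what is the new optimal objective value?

492

At the optimum: test uses 69 of 69 (binding); components uses 58 of 58 (binding); solder uses 80 of 92 (slack = 12).
Since solder is not tight, its dual is 0.
The binding rows give the dual system: 3·y_test + 4·y_components = 28 and 3·y_test + 2·y_components = 20.
This yields shadow prices y_test = 4, y_components = 4.
Δz = y_test·Δb = 4 × (-4) = -16, so new z* = 508 − 16 = 492.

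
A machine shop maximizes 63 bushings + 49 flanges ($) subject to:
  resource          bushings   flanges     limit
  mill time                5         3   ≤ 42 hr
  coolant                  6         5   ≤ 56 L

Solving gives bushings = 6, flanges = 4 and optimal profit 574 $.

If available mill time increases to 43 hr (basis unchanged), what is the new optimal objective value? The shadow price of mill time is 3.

Δb = 1, so new z* = 574 + (3)·(1) = 574 + 3 = 577.

577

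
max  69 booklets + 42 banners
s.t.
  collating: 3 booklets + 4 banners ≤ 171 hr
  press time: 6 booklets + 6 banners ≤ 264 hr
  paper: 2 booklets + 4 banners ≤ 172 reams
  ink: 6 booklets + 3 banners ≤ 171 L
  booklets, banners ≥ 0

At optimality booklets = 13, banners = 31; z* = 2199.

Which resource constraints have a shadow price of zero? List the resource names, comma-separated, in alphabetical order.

collating: 163/171 (slack 8)
press time: 264/264 (binding)
paper: 150/172 (slack 22)
ink: 171/171 (binding)
By complementary slackness, a constraint with positive slack has shadow price 0 → collating, paper.

collating, paper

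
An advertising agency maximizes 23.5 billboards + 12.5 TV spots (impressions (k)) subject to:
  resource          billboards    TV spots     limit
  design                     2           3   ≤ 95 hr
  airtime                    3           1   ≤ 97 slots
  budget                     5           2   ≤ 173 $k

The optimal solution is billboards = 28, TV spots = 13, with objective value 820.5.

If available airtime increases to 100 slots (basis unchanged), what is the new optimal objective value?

At the optimum: design uses 95 of 95 (binding); airtime uses 97 of 97 (binding); budget uses 166 of 173 (slack = 7).
Slack constraints have shadow price 0 (complementary slackness).
Dual feasibility on the basic columns requires 2·y_design + 3·y_airtime = 23.5, 3·y_design + 1·y_airtime = 12.5.
This yields shadow prices y_design = 2, y_airtime = 6.5.
Δz = y_airtime·Δb = 6.5 × (3) = 19.5, so new z* = 820.5 + 19.5 = 840.

840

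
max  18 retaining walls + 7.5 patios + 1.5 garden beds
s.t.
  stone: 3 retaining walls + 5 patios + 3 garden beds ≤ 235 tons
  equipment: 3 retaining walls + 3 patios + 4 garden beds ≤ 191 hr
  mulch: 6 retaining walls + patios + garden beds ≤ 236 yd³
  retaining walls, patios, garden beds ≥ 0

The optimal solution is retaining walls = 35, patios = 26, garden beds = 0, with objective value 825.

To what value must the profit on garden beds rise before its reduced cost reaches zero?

5.5

At the optimum: stone uses 235 of 235 (binding); equipment uses 183 of 191 (slack = 8); mulch uses 236 of 236 (binding).
Since equipment is not tight, its dual is 0.
Dual feasibility on the basic columns requires 3·y_stone + 6·y_mulch = 18, 5·y_stone + 1·y_mulch = 7.5.
→ y_stone = 1 and y_mulch = 2.5.
garden beds enters the basis when its profit ≥ yᵀa₃ = 1·3 + 2.5·1 = 5.5.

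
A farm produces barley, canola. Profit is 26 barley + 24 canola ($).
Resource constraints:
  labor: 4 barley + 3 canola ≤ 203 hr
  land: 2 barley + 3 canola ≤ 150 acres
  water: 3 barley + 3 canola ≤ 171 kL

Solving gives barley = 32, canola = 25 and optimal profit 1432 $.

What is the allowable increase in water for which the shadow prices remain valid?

5.5

Binding constraints: labor, water. The basis is B = [[4,3],[3,3]] with det 3.
Per unit increase in water, x* moves by d = (-1, 1.3333).
The basis stays optimal until land becomes binding; allowable increase = 5.5 kL.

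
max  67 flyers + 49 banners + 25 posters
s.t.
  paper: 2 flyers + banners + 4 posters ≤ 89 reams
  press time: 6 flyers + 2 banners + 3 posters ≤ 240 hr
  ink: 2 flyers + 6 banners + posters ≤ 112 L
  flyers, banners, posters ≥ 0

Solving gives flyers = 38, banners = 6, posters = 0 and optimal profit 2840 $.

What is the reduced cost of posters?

-8.5

Check each constraint at x*: paper 82/89 (slack 7); press time 240/240 (tight); ink 112/112 (tight).
Since paper is not tight, its dual is 0.
Dual feasibility on the basic columns requires 6·y_press time + 2·y_ink = 67, 2·y_press time + 6·y_ink = 49.
→ y_press time = 9.5 and y_ink = 5.
Reduced cost of posters: c₃ − yᵀa₃ = 25 − (9.5·3 + 5·1) = 25 − 33.5 = -8.5.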